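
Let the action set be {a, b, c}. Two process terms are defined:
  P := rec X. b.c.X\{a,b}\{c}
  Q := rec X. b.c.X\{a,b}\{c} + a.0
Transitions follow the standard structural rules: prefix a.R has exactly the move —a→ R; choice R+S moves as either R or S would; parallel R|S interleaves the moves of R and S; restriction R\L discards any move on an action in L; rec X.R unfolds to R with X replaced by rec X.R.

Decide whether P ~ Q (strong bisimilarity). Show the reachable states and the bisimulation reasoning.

Reachable graph of P (3 states):
  p0 = rec X. b.c.X\{a,b}\{c} has moves -b-> p1
  p1 = c.(rec X. b.c.X\{a,b}\{c})\{a,b}\{c} has moves -c-> p2
  p2 = (rec X. b.c.X\{a,b}\{c})\{a,b}\{c} has moves deadlocked
Reachable graph of Q (4 states):
  q0 = rec X. b.c.X\{a,b}\{c} + a.0 has moves -a-> q1, -b-> q2
  q1 = 0 has moves deadlocked
  q2 = c.(rec X. b.c.X\{a,b}\{c} + a.0)\{a,b}\{c} has moves -c-> q3
  q3 = (rec X. b.c.X\{a,b}\{c} + a.0)\{a,b}\{c} has moves deadlocked
Partition-refinement fixed point:
  B0 = {p0}
  B1 = {p1, q2}
  B2 = {p2, q1, q3}
  B3 = {q0}
p0 ∈ B0, q0 ∈ B3 → different blocks

NO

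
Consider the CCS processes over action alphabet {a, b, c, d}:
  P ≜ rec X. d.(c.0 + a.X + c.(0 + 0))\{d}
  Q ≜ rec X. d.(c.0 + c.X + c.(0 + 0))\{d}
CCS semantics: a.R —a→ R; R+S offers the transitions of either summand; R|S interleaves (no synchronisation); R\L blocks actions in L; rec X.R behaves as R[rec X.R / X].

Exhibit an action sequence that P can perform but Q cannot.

LTS(P): 5 reachable states
  s0 = rec X. d.(c.0 + a.X + c.(0 + 0))\{d} | --d--▸ s1
  s1 = (c.0 + a.(rec X. d.(c.0 + a.X + c.(0 + 0))\{d}) + c.(0 + 0))\{d} | --a--▸ s2, --c--▸ s3, --c--▸ s4
  s2 = (rec X. d.(c.0 + a.X + c.(0 + 0))\{d})\{d} | (no moves)
  s3 = (0 + 0)\{d} | (no moves)
  s4 = 0\{d} | (no moves)
LTS(Q): 5 reachable states
  t0 = rec X. d.(c.0 + c.X + c.(0 + 0))\{d} | --d--▸ t1
  t1 = (c.0 + c.(rec X. d.(c.0 + c.X + c.(0 + 0))\{d}) + c.(0 + 0))\{d} | --c--▸ t2, --c--▸ t3, --c--▸ t4
  t2 = (0 + 0)\{d} | (no moves)
  t3 = (rec X. d.(c.0 + c.X + c.(0 + 0))\{d})\{d} | (no moves)
  t4 = 0\{d} | (no moves)
Executing da from P (initial set {s0}):
  after d @ step 1: {s1}
  after a @ step 2: {s2}
  — P admits the full trace.
Executing da from Q (initial set {t0}):
  after d @ step 1: {t1}
  after a @ step 2: ∅ (Q stuck)

da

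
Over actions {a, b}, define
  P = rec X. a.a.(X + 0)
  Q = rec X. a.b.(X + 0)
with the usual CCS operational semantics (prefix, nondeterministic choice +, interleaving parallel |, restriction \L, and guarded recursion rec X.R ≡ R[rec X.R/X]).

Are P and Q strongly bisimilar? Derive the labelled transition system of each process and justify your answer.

LTS(P): 3 reachable states
  u0 = rec X. a.a.(X + 0) → =a=> u1
  u1 = a.((rec X. a.a.(X + 0)) + 0) → =a=> u2
  u2 = (rec X. a.a.(X + 0)) + 0 → =a=> u1
LTS(Q): 3 reachable states
  v0 = rec X. a.b.(X + 0) → =a=> v1
  v1 = b.((rec X. a.b.(X + 0)) + 0) → =b=> v2
  v2 = (rec X. a.b.(X + 0)) + 0 → =a=> v1
Partition-refinement fixed point:
  B0 = {u0, u1, u2}
  B1 = {v0, v2}
  B2 = {v1}
u0 ∈ B0, v0 ∈ B1 → different blocks

P ≁ Q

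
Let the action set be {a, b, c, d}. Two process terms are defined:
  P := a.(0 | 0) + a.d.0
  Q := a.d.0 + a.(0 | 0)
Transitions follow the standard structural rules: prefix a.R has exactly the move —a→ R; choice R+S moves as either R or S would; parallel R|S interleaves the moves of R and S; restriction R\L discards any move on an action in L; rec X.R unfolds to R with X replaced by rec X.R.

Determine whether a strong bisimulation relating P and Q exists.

P ~ Q

P's transition system — 4 states:
  p0 = a.(0 | 0) + a.d.0 has moves —a→ p1, —a→ p2
  p1 = 0 | 0 has moves stopped
  p2 = d.0 has moves —d→ p3
  p3 = 0 has moves stopped
Q's transition system — 4 states:
  q0 = a.d.0 + a.(0 | 0) has moves —a→ q1, —a→ q2
  q1 = 0 | 0 has moves stopped
  q2 = d.0 has moves —d→ q3
  q3 = 0 has moves stopped
Bisimilarity quotient blocks:
  B0 = {p0, q0}
  B1 = {p1, p3, q1, q3}
  B2 = {p2, q2}
p0 ∈ B0, q0 ∈ B0 → same block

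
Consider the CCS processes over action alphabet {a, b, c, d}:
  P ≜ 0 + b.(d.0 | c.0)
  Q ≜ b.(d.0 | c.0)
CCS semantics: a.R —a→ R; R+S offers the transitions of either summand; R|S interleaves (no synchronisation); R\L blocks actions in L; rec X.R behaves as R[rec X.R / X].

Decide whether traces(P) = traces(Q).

Reachable graph of P (5 states):
  s0 = 0 + b.(d.0 | c.0) has moves —b→ s1
  s1 = d.0 | c.0 has moves —c→ s2, —d→ s3
  s2 = d.0 | 0 has moves —d→ s4
  s3 = 0 | c.0 has moves —c→ s4
  s4 = 0 | 0 has moves ∅
Reachable graph of Q (5 states):
  t0 = b.(d.0 | c.0) has moves —b→ t1
  t1 = d.0 | c.0 has moves —c→ t2, —d→ t3
  t2 = d.0 | 0 has moves —d→ t4
  t3 = 0 | c.0 has moves —c→ t4
  t4 = 0 | 0 has moves ∅
Coarsest stable partition (strong bisimilarity classes):
  B0 = {s0, t0}
  B1 = {s1, t1}
  B2 = {s2, t2}
  B3 = {s4, t4}
  B4 = {s3, t3}
s0 ∈ B0, t0 ∈ B0 → same block
Bisimilar ⇒ trace-equivalent.

traces(P) = traces(Q)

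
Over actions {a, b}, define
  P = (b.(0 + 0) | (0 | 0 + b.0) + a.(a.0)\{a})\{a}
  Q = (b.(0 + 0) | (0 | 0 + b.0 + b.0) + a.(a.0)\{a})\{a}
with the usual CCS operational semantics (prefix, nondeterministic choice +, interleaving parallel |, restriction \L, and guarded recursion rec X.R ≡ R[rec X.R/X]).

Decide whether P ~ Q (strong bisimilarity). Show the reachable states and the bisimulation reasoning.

P's transition system — 4 states:
  u0 = (b.(0 + 0) | (0 | 0 + b.0) + a.(a.0)\{a})\{a} :: --b--▸ u1, --b--▸ u2
  u1 = ((0 + 0) | (0 | 0 + b.0))\{a} :: --b--▸ u3
  u2 = (b.(0 + 0) | 0)\{a} :: --b--▸ u3
  u3 = ((0 + 0) | 0)\{a} :: (no moves)
Q's transition system — 4 states:
  v0 = (b.(0 + 0) | (0 | 0 + b.0 + b.0) + a.(a.0)\{a})\{a} :: --b--▸ v1, --b--▸ v2
  v1 = ((0 + 0) | (0 | 0 + b.0 + b.0))\{a} :: --b--▸ v3
  v2 = (b.(0 + 0) | 0)\{a} :: --b--▸ v3
  v3 = ((0 + 0) | 0)\{a} :: (no moves)
Coarsest stable partition (strong bisimilarity classes):
  B0 = {u0, v0}
  B1 = {u1, u2, v1, v2}
  B2 = {u3, v3}
u0 ∈ B0, v0 ∈ B0 → same block

YES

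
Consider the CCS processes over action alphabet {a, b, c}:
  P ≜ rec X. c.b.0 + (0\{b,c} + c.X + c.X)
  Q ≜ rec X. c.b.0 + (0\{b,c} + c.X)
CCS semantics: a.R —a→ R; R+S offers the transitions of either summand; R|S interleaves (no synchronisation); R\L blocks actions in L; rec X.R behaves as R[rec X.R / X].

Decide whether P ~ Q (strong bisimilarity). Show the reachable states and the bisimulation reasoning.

Reachable graph of P (3 states):
  s0 = rec X. c.b.0 + (0\{b,c} + c.X + c.X) ⊢ --c--▸ s0, --c--▸ s1
  s1 = b.0 ⊢ --b--▸ s2
  s2 = 0 ⊢ ∅
Reachable graph of Q (3 states):
  t0 = rec X. c.b.0 + (0\{b,c} + c.X) ⊢ --c--▸ t0, --c--▸ t1
  t1 = b.0 ⊢ --b--▸ t2
  t2 = 0 ⊢ ∅
Partition-refinement fixed point:
  B0 = {s0, t0}
  B1 = {s1, t1}
  B2 = {s2, t2}
s0 ∈ B0, t0 ∈ B0 → same block

YES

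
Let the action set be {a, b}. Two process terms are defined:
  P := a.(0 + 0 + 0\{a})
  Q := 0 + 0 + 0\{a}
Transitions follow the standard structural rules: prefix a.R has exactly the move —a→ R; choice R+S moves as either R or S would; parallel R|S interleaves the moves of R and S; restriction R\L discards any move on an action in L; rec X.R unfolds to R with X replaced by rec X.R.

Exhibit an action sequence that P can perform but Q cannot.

P's transition system — 2 states:
  m0 = a.(0 + 0 + 0\{a}) has moves ··a··> m1
  m1 = 0 + 0 + 0\{a} has moves ∅
Q's transition system — 1 states:
  n0 = 0 + 0 + 0\{a} has moves ∅
Executing a from P (initial set {m0}):
  after a @ step 1: {m1}
  — P admits the full trace.
Executing a from Q (initial set {n0}):
  after a @ step 1: no successor for Q

a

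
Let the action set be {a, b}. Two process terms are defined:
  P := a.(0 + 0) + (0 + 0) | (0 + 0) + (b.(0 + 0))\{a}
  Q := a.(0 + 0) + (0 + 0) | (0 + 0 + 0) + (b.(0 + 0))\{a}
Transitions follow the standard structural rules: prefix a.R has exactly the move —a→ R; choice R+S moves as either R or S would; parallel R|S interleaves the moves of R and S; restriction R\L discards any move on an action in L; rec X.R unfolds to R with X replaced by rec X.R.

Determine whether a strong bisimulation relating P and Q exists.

YES

Reachable graph of P (3 states):
  s0 = a.(0 + 0) + (0 + 0) | (0 + 0) + (b.(0 + 0))\{a} → ··a··> s1, ··b··> s2
  s1 = 0 + 0 → ·
  s2 = (0 + 0)\{a} → ·
Reachable graph of Q (3 states):
  t0 = a.(0 + 0) + (0 + 0) | (0 + 0 + 0) + (b.(0 + 0))\{a} → ··a··> t1, ··b··> t2
  t1 = 0 + 0 → ·
  t2 = (0 + 0)\{a} → ·
Bisimilarity quotient blocks:
  B0 = {s0, t0}
  B1 = {s1, s2, t1, t2}
s0 ∈ B0, t0 ∈ B0 → same block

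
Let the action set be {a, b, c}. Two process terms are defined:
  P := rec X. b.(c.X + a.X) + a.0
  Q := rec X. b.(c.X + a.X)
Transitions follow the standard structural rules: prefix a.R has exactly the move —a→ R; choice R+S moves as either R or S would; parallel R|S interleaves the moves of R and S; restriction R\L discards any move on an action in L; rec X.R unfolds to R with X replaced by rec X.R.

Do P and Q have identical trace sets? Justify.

trace-distinct — witness ⟨a⟩

P's transition system — 3 states:
  m0 = rec X. b.(c.X + a.X) + a.0 ⊢ -a-> m1, -b-> m2
  m1 = 0 ⊢ deadlocked
  m2 = c.(rec X. b.(c.X + a.X) + a.0) + a.(rec X. b.(c.X + a.X) + a.0) ⊢ -a-> m0, -c-> m0
Q's transition system — 2 states:
  n0 = rec X. b.(c.X + a.X) ⊢ -b-> n1
  n1 = c.(rec X. b.(c.X + a.X)) + a.(rec X. b.(c.X + a.X)) ⊢ -a-> n0, -c-> n0
Executing a from P (initial set {m0}):
  [1] a ⇒ {m1}
  ✓ P
Executing a from Q (initial set {n0}):
  [1] a ⇒ ∅ (Q stuck)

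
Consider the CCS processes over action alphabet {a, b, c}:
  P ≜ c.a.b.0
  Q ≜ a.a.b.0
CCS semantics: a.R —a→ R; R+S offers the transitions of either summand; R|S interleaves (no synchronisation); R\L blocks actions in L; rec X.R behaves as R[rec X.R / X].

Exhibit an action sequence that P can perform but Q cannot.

P's transition system — 4 states:
  p0 = c.a.b.0 :: ··c··> p1
  p1 = a.b.0 :: ··a··> p2
  p2 = b.0 :: ··b··> p3
  p3 = 0 :: ∅
Q's transition system — 4 states:
  q0 = a.a.b.0 :: ··a··> q1
  q1 = a.b.0 :: ··a··> q2
  q2 = b.0 :: ··b··> q3
  q3 = 0 :: ∅
Trace ⟨c⟩ through P, begin at {p0}:
  step 1 (c): {p1}
  ✓ P
Trace ⟨c⟩ through Q, begin at {q0}:
  step 1 (c): ∅ (Q stuck)

c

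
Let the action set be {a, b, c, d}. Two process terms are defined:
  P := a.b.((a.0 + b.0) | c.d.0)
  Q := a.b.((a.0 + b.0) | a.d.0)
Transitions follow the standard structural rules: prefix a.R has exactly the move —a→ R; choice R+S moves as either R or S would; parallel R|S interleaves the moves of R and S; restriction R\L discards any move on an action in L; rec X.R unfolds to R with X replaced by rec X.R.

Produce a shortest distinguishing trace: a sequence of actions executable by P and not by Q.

P's transition system — 8 states:
  m0 = a.b.((a.0 + b.0) | c.d.0) ⊢ —a→ m1
  m1 = b.((a.0 + b.0) | c.d.0) ⊢ —b→ m2
  m2 = (a.0 + b.0) | c.d.0 ⊢ —a→ m3, —b→ m3, —c→ m4
  m3 = 0 | c.d.0 ⊢ —c→ m5
  m4 = (a.0 + b.0) | d.0 ⊢ —a→ m5, —b→ m5, —d→ m6
  m5 = 0 | d.0 ⊢ —d→ m7
  m6 = (a.0 + b.0) | 0 ⊢ —a→ m7, —b→ m7
  m7 = 0 | 0 ⊢ (no moves)
Q's transition system — 8 states:
  n0 = a.b.((a.0 + b.0) | a.d.0) ⊢ —a→ n1
  n1 = b.((a.0 + b.0) | a.d.0) ⊢ —b→ n2
  n2 = (a.0 + b.0) | a.d.0 ⊢ —a→ n3, —a→ n4, —b→ n4
  n3 = (a.0 + b.0) | d.0 ⊢ —a→ n5, —b→ n5, —d→ n6
  n4 = 0 | a.d.0 ⊢ —a→ n5
  n5 = 0 | d.0 ⊢ —d→ n7
  n6 = (a.0 + b.0) | 0 ⊢ —a→ n7, —b→ n7
  n7 = 0 | 0 ⊢ (no moves)
Run σ = ⟨abc⟩ on P: start {m0}
  after a @ step 1: {m1}
  after b @ step 2: {m2}
  after c @ step 3: {m4}
  — P admits the full trace.
Run σ = ⟨abc⟩ on Q: start {n0}
  after a @ step 1: {n1}
  after b @ step 2: {n2}
  after c @ step 3: ∅  — Q cannot continue

abc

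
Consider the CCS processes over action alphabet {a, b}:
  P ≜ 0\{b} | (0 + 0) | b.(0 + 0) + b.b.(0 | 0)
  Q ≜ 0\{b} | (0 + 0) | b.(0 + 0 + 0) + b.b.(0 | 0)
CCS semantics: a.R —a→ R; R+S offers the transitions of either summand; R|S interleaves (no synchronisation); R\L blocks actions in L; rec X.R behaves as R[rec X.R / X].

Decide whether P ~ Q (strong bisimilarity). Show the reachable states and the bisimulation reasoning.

bisimilar

Reachable graph of P (4 states):
  p0 = 0\{b} | (0 + 0) | b.(0 + 0) + b.b.(0 | 0) has moves =b=> p1, =b=> p2
  p1 = 0\{b} | (0 + 0) | (0 + 0) has moves ∅
  p2 = b.(0 | 0) has moves =b=> p3
  p3 = 0 | 0 has moves ∅
Reachable graph of Q (4 states):
  q0 = 0\{b} | (0 + 0) | b.(0 + 0 + 0) + b.b.(0 | 0) has moves =b=> q1, =b=> q2
  q1 = 0\{b} | (0 + 0) | (0 + 0 + 0) has moves ∅
  q2 = b.(0 | 0) has moves =b=> q3
  q3 = 0 | 0 has moves ∅
Bisimilarity quotient blocks:
  B0 = {p0, q0}
  B1 = {p1, p3, q1, q3}
  B2 = {p2, q2}
p0 ∈ B0, q0 ∈ B0 → same block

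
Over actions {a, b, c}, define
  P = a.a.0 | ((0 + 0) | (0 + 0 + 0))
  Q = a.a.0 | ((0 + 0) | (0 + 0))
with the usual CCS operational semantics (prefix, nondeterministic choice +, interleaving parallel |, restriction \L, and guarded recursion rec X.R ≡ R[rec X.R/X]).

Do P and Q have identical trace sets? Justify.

Reachable graph of P (3 states):
  p0 = a.a.0 | ((0 + 0) | (0 + 0 + 0)) :: —a→ p1
  p1 = a.0 | ((0 + 0) | (0 + 0 + 0)) :: —a→ p2
  p2 = 0 | ((0 + 0) | (0 + 0 + 0)) :: ·
Reachable graph of Q (3 states):
  q0 = a.a.0 | ((0 + 0) | (0 + 0)) :: —a→ q1
  q1 = a.0 | ((0 + 0) | (0 + 0)) :: —a→ q2
  q2 = 0 | ((0 + 0) | (0 + 0)) :: ·
Bisimilarity quotient blocks:
  B0 = {p0, q0}
  B1 = {p1, q1}
  B2 = {p2, q2}
p0 ∈ B0, q0 ∈ B0 → same block
Bisimilar ⇒ trace-equivalent.

trace-equivalent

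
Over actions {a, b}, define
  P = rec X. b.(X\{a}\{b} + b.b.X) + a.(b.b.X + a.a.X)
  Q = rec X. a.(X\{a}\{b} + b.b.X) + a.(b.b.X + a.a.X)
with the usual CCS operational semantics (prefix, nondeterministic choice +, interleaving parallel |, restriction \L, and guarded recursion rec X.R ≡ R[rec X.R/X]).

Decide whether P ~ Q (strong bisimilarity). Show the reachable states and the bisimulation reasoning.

P ≁ Q

Reachable graph of P (5 states):
  u0 = rec X. b.(X\{a}\{b} + b.b.X) + a.(b.b.X + a.a.X) ⊢ =a=> u1, =b=> u2
  u1 = b.b.(rec X. b.(X\{a}\{b} + b.b.X) + a.(b.b.X + a.a.X)) + a.a.(rec X. b.(X\{a}\{b} + b.b.X) + a.(b.b.X + a.a.X)) ⊢ =a=> u3, =b=> u4
  u2 = (rec X. b.(X\{a}\{b} + b.b.X) + a.(b.b.X + a.a.X))\{a}\{b} + b.b.(rec X. b.(X\{a}\{b} + b.b.X) + a.(b.b.X + a.a.X)) ⊢ =b=> u4
  u3 = a.(rec X. b.(X\{a}\{b} + b.b.X) + a.(b.b.X + a.a.X)) ⊢ =a=> u0
  u4 = b.(rec X. b.(X\{a}\{b} + b.b.X) + a.(b.b.X + a.a.X)) ⊢ =b=> u0
Reachable graph of Q (5 states):
  v0 = rec X. a.(X\{a}\{b} + b.b.X) + a.(b.b.X + a.a.X) ⊢ =a=> v1, =a=> v2
  v1 = (rec X. a.(X\{a}\{b} + b.b.X) + a.(b.b.X + a.a.X))\{a}\{b} + b.b.(rec X. a.(X\{a}\{b} + b.b.X) + a.(b.b.X + a.a.X)) ⊢ =b=> v3
  v2 = b.b.(rec X. a.(X\{a}\{b} + b.b.X) + a.(b.b.X + a.a.X)) + a.a.(rec X. a.(X\{a}\{b} + b.b.X) + a.(b.b.X + a.a.X)) ⊢ =a=> v4, =b=> v3
  v3 = b.(rec X. a.(X\{a}\{b} + b.b.X) + a.(b.b.X + a.a.X)) ⊢ =b=> v0
  v4 = a.(rec X. a.(X\{a}\{b} + b.b.X) + a.(b.b.X + a.a.X)) ⊢ =a=> v0
Bisimilarity quotient blocks:
  B0 = {u0}
  B1 = {u2}
  B2 = {u4}
  B3 = {u1}
  B4 = {u3}
  B5 = {v0}
  B6 = {v2}
  B7 = {v3}
  B8 = {v4}
  B9 = {v1}
u0 ∈ B0, v0 ∈ B5 → different blocks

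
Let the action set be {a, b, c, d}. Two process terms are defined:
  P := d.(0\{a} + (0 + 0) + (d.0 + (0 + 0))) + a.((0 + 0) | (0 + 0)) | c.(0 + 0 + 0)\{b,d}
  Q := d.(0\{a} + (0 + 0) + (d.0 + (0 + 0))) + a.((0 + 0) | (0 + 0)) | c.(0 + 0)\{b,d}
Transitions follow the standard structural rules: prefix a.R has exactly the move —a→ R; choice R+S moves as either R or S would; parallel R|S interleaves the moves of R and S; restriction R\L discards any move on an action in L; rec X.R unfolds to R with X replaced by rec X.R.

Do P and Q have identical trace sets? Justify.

trace-equivalent

Reachable graph of P (6 states):
  u0 = d.(0\{a} + (0 + 0) + (d.0 + (0 + 0))) + a.((0 + 0) | (0 + 0)) | c.(0 + 0 + 0)\{b,d} has moves =a=> u1, =c=> u2, =d=> u3
  u1 = (0 + 0) | (0 + 0) | c.(0 + 0 + 0)\{b,d} has moves =c=> u4
  u2 = a.((0 + 0) | (0 + 0)) | (0 + 0 + 0)\{b,d} has moves =a=> u4
  u3 = 0\{a} + (0 + 0) + (d.0 + (0 + 0)) has moves =d=> u5
  u4 = (0 + 0) | (0 + 0) | (0 + 0 + 0)\{b,d} has moves ∅
  u5 = 0 has moves ∅
Reachable graph of Q (6 states):
  v0 = d.(0\{a} + (0 + 0) + (d.0 + (0 + 0))) + a.((0 + 0) | (0 + 0)) | c.(0 + 0)\{b,d} has moves =a=> v1, =c=> v2, =d=> v3
  v1 = (0 + 0) | (0 + 0) | c.(0 + 0)\{b,d} has moves =c=> v4
  v2 = a.((0 + 0) | (0 + 0)) | (0 + 0)\{b,d} has moves =a=> v4
  v3 = 0\{a} + (0 + 0) + (d.0 + (0 + 0)) has moves =d=> v5
  v4 = (0 + 0) | (0 + 0) | (0 + 0)\{b,d} has moves ∅
  v5 = 0 has moves ∅
Partition-refinement fixed point:
  B0 = {u0, v0}
  B1 = {u2, v2}
  B2 = {u4, u5, v4, v5}
  B3 = {u3, v3}
  B4 = {u1, v1}
u0 ∈ B0, v0 ∈ B0 → same block
Bisimilar ⇒ trace-equivalent.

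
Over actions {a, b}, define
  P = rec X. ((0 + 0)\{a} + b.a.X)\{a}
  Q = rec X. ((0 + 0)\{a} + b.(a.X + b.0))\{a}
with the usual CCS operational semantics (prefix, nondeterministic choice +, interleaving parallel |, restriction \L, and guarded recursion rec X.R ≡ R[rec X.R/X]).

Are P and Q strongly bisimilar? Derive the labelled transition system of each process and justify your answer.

P's transition system — 2 states:
  m0 = rec X. ((0 + 0)\{a} + b.a.X)\{a} → —b→ m1
  m1 = (a.(rec X. ((0 + 0)\{a} + b.a.X)\{a}))\{a} → stopped
Q's transition system — 3 states:
  n0 = rec X. ((0 + 0)\{a} + b.(a.X + b.0))\{a} → —b→ n1
  n1 = (a.(rec X. ((0 + 0)\{a} + b.(a.X + b.0))\{a}) + b.0)\{a} → —b→ n2
  n2 = 0\{a} → stopped
Coarsest stable partition (strong bisimilarity classes):
  B0 = {m0, n1}
  B1 = {m1, n2}
  B2 = {n0}
m0 ∈ B0, n0 ∈ B2 → different blocks

not bisimilar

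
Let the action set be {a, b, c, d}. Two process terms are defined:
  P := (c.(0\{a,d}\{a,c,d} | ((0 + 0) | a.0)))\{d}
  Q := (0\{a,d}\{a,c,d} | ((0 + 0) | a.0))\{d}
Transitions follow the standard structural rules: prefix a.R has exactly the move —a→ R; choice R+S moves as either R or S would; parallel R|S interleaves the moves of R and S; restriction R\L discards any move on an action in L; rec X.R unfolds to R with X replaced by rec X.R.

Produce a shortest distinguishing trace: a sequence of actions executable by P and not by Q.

c

P's transition system — 3 states:
  s0 = (c.(0\{a,d}\{a,c,d} | ((0 + 0) | a.0)))\{d} has moves =c=> s1
  s1 = (0\{a,d}\{a,c,d} | ((0 + 0) | a.0))\{d} has moves =a=> s2
  s2 = (0\{a,d}\{a,c,d} | ((0 + 0) | 0))\{d} has moves ·
Q's transition system — 2 states:
  t0 = (0\{a,d}\{a,c,d} | ((0 + 0) | a.0))\{d} has moves =a=> t1
  t1 = (0\{a,d}\{a,c,d} | ((0 + 0) | 0))\{d} has moves ·
Run σ = ⟨c⟩ on P: start {s0}
  [1] c ⇒ {s1}
  — P admits the full trace.
Run σ = ⟨c⟩ on Q: start {t0}
  [1] c ⇒ no successor for Q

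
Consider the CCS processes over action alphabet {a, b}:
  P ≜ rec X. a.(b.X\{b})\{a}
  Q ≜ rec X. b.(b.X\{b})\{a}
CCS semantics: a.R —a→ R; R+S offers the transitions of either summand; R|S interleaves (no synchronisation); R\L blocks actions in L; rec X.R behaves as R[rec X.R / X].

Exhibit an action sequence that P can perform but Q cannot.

a

LTS(P): 3 reachable states
  p0 = rec X. a.(b.X\{b})\{a} ⊢ ··a··> p1
  p1 = (b.(rec X. a.(b.X\{b})\{a})\{b})\{a} ⊢ ··b··> p2
  p2 = (rec X. a.(b.X\{b})\{a})\{b}\{a} ⊢ (no moves)
LTS(Q): 3 reachable states
  q0 = rec X. b.(b.X\{b})\{a} ⊢ ··b··> q1
  q1 = (b.(rec X. b.(b.X\{b})\{a})\{b})\{a} ⊢ ··b··> q2
  q2 = (rec X. b.(b.X\{b})\{a})\{b}\{a} ⊢ (no moves)
Run σ = ⟨a⟩ on P: start {p0}
  [1] a ⇒ {p1}
  — P admits the full trace.
Run σ = ⟨a⟩ on Q: start {q0}
  [1] a ⇒ ∅ (Q stuck)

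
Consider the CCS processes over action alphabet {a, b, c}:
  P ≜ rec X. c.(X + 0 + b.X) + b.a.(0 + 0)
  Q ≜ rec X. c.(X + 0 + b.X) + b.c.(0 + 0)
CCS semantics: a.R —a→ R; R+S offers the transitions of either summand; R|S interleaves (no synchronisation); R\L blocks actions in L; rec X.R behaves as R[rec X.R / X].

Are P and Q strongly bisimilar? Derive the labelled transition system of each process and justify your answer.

not bisimilar

Reachable graph of P (4 states):
  u0 = rec X. c.(X + 0 + b.X) + b.a.(0 + 0) | ··b··> u1, ··c··> u2
  u1 = a.(0 + 0) | ··a··> u3
  u2 = (rec X. c.(X + 0 + b.X) + b.a.(0 + 0)) + 0 + b.(rec X. c.(X + 0 + b.X) + b.a.(0 + 0)) | ··b··> u0, ··b··> u1, ··c··> u2
  u3 = 0 + 0 | deadlocked
Reachable graph of Q (4 states):
  v0 = rec X. c.(X + 0 + b.X) + b.c.(0 + 0) | ··b··> v1, ··c··> v2
  v1 = c.(0 + 0) | ··c··> v3
  v2 = (rec X. c.(X + 0 + b.X) + b.c.(0 + 0)) + 0 + b.(rec X. c.(X + 0 + b.X) + b.c.(0 + 0)) | ··b··> v0, ··b··> v1, ··c··> v2
  v3 = 0 + 0 | deadlocked
Partition-refinement fixed point:
  B0 = {u0}
  B1 = {u1}
  B2 = {u3, v3}
  B3 = {u2}
  B4 = {v0}
  B5 = {v2}
  B6 = {v1}
u0 ∈ B0, v0 ∈ B4 → different blocks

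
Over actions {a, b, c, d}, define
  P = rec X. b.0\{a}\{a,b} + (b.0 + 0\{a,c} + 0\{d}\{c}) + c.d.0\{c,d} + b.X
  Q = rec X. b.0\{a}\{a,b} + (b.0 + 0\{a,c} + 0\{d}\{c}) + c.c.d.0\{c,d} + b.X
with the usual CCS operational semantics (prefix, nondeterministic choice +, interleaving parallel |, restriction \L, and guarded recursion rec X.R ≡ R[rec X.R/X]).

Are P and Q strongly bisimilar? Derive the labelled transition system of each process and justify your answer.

not bisimilar

Reachable graph of P (5 states):
  m0 = rec X. b.0\{a}\{a,b} + (b.0 + 0\{a,c} + 0\{d}\{c}) + c.d.0\{c,d} + b.X :: =b=> m0, =b=> m1, =b=> m2, =c=> m3
  m1 = 0 :: (no moves)
  m2 = 0\{a}\{a,b} :: (no moves)
  m3 = d.0\{c,d} :: =d=> m4
  m4 = 0\{c,d} :: (no moves)
Reachable graph of Q (6 states):
  n0 = rec X. b.0\{a}\{a,b} + (b.0 + 0\{a,c} + 0\{d}\{c}) + c.c.d.0\{c,d} + b.X :: =b=> n0, =b=> n1, =b=> n2, =c=> n3
  n1 = 0 :: (no moves)
  n2 = 0\{a}\{a,b} :: (no moves)
  n3 = c.d.0\{c,d} :: =c=> n4
  n4 = d.0\{c,d} :: =d=> n5
  n5 = 0\{c,d} :: (no moves)
Coarsest stable partition (strong bisimilarity classes):
  B0 = {m0}
  B1 = {m1, m2, m4, n1, n2, n5}
  B2 = {m3, n4}
  B3 = {n0}
  B4 = {n3}
m0 ∈ B0, n0 ∈ B3 → different blocks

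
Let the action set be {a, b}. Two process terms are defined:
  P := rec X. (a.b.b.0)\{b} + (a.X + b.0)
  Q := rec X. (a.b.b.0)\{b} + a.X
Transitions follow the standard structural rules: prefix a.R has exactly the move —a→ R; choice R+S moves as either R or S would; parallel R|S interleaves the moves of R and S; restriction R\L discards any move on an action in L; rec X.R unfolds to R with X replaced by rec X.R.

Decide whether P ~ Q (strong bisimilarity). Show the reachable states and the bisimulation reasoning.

P's transition system — 3 states:
  u0 = rec X. (a.b.b.0)\{b} + (a.X + b.0) has moves ··a··> u0, ··a··> u1, ··b··> u2
  u1 = (b.b.0)\{b} has moves ·
  u2 = 0 has moves ·
Q's transition system — 2 states:
  v0 = rec X. (a.b.b.0)\{b} + a.X has moves ··a··> v0, ··a··> v1
  v1 = (b.b.0)\{b} has moves ·
Partition-refinement fixed point:
  B0 = {u0}
  B1 = {u1, u2, v1}
  B2 = {v0}
u0 ∈ B0, v0 ∈ B2 → different blocks

P ≁ Q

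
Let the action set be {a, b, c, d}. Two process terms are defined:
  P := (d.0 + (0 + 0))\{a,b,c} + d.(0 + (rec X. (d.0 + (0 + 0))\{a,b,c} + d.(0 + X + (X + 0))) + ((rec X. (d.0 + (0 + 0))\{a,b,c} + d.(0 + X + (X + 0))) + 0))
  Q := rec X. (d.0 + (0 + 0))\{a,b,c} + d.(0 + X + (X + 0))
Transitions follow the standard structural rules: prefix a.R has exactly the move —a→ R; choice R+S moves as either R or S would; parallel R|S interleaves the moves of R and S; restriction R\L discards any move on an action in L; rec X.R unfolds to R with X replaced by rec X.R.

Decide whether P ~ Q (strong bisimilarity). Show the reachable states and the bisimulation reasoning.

P ~ Q

P's transition system — 3 states:
  m0 = (d.0 + (0 + 0))\{a,b,c} + d.(0 + (rec X. (d.0 + (0 + 0))\{a,b,c} + d.(0 + X + (X + 0))) + ((rec X. (d.0 + (0 + 0))\{a,b,c} + d.(0 + X + (X + 0))) + 0)) :: -d-> m1, -d-> m2
  m1 = 0 + (rec X. (d.0 + (0 + 0))\{a,b,c} + d.(0 + X + (X + 0))) + ((rec X. (d.0 + (0 + 0))\{a,b,c} + d.(0 + X + (X + 0))) + 0) :: -d-> m1, -d-> m2
  m2 = 0\{a,b,c} :: ∅
Q's transition system — 3 states:
  n0 = rec X. (d.0 + (0 + 0))\{a,b,c} + d.(0 + X + (X + 0)) :: -d-> n1, -d-> n2
  n1 = 0 + (rec X. (d.0 + (0 + 0))\{a,b,c} + d.(0 + X + (X + 0))) + ((rec X. (d.0 + (0 + 0))\{a,b,c} + d.(0 + X + (X + 0))) + 0) :: -d-> n1, -d-> n2
  n2 = 0\{a,b,c} :: ∅
Coarsest stable partition (strong bisimilarity classes):
  B0 = {m0, m1, n0, n1}
  B1 = {m2, n2}
m0 ∈ B0, n0 ∈ B0 → same block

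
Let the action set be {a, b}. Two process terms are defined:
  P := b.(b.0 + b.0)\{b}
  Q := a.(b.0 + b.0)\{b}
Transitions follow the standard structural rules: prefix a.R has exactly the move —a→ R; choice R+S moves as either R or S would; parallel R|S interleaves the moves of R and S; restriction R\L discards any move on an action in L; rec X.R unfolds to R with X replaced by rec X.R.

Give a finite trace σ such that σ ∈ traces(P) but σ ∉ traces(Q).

b

Reachable graph of P (2 states):
  u0 = b.(b.0 + b.0)\{b} | =b=> u1
  u1 = (b.0 + b.0)\{b} | (no moves)
Reachable graph of Q (2 states):
  v0 = a.(b.0 + b.0)\{b} | =a=> v1
  v1 = (b.0 + b.0)\{b} | (no moves)
Run σ = ⟨b⟩ on P: start {u0}
  after b @ step 1: {u1}
  — P admits the full trace.
Run σ = ⟨b⟩ on Q: start {v0}
  after b @ step 1: no successor for Q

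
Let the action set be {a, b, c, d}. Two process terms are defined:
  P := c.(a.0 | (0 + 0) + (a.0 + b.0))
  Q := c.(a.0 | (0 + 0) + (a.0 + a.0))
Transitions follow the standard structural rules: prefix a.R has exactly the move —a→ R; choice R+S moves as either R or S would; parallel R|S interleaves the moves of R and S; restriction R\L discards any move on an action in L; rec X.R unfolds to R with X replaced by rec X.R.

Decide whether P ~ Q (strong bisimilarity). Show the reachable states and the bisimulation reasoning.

NO

Reachable graph of P (4 states):
  s0 = c.(a.0 | (0 + 0) + (a.0 + b.0)) has moves --c--▸ s1
  s1 = a.0 | (0 + 0) + (a.0 + b.0) has moves --a--▸ s2, --a--▸ s3, --b--▸ s2
  s2 = 0 has moves ∅
  s3 = 0 | (0 + 0) has moves ∅
Reachable graph of Q (4 states):
  t0 = c.(a.0 | (0 + 0) + (a.0 + a.0)) has moves --c--▸ t1
  t1 = a.0 | (0 + 0) + (a.0 + a.0) has moves --a--▸ t2, --a--▸ t3
  t2 = 0 has moves ∅
  t3 = 0 | (0 + 0) has moves ∅
Partition-refinement fixed point:
  B0 = {s0}
  B1 = {s1}
  B2 = {s2, s3, t2, t3}
  B3 = {t0}
  B4 = {t1}
s0 ∈ B0, t0 ∈ B3 → different blocks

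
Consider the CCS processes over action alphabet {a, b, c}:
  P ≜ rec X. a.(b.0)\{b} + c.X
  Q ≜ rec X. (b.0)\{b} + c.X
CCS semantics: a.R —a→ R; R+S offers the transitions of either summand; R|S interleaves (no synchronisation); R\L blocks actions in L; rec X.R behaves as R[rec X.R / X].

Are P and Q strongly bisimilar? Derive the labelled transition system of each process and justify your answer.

P ≁ Q

P's transition system — 2 states:
  u0 = rec X. a.(b.0)\{b} + c.X → =a=> u1, =c=> u0
  u1 = (b.0)\{b} → stopped
Q's transition system — 1 states:
  v0 = rec X. (b.0)\{b} + c.X → =c=> v0
Coarsest stable partition (strong bisimilarity classes):
  B0 = {u0}
  B1 = {u1}
  B2 = {v0}
u0 ∈ B0, v0 ∈ B2 → different blocks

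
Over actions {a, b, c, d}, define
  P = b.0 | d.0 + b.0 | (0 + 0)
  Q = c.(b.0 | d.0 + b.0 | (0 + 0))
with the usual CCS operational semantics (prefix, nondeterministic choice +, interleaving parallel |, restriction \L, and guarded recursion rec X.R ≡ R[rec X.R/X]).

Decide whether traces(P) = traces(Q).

LTS(P): 5 reachable states
  p0 = b.0 | d.0 + b.0 | (0 + 0) :: --b--▸ p1, --b--▸ p2, --d--▸ p3
  p1 = 0 | (0 + 0) :: deadlocked
  p2 = 0 | d.0 :: --d--▸ p4
  p3 = b.0 | 0 :: --b--▸ p4
  p4 = 0 | 0 :: deadlocked
LTS(Q): 6 reachable states
  q0 = c.(b.0 | d.0 + b.0 | (0 + 0)) :: --c--▸ q1
  q1 = b.0 | d.0 + b.0 | (0 + 0) :: --b--▸ q2, --b--▸ q3, --d--▸ q4
  q2 = 0 | (0 + 0) :: deadlocked
  q3 = 0 | d.0 :: --d--▸ q5
  q4 = b.0 | 0 :: --b--▸ q5
  q5 = 0 | 0 :: deadlocked
Executing b from P (initial set {p0}):
  after b @ step 1: {p1, p2}
  ✓ P
Executing b from Q (initial set {q0}):
  after b @ step 1: ∅ (Q stuck)

trace-distinct — witness ⟨b⟩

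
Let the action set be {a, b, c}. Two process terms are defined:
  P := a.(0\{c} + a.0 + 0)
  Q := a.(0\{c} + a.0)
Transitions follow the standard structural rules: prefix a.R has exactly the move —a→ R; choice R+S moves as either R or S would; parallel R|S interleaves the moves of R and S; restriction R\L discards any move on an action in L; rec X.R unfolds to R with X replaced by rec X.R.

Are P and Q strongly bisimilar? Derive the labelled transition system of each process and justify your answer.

YES

P's transition system — 3 states:
  s0 = a.(0\{c} + a.0 + 0) | -a-> s1
  s1 = 0\{c} + a.0 + 0 | -a-> s2
  s2 = 0 | (no moves)
Q's transition system — 3 states:
  t0 = a.(0\{c} + a.0) | -a-> t1
  t1 = 0\{c} + a.0 | -a-> t2
  t2 = 0 | (no moves)
Partition-refinement fixed point:
  B0 = {s0, t0}
  B1 = {s1, t1}
  B2 = {s2, t2}
s0 ∈ B0, t0 ∈ B0 → same block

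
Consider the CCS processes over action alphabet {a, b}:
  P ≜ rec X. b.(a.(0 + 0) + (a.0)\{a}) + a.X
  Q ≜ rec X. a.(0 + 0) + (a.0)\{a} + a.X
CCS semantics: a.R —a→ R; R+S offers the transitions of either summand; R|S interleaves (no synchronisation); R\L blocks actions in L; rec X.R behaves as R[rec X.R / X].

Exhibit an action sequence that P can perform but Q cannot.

LTS(P): 3 reachable states
  m0 = rec X. b.(a.(0 + 0) + (a.0)\{a}) + a.X ⊢ ··a··> m0, ··b··> m1
  m1 = a.(0 + 0) + (a.0)\{a} ⊢ ··a··> m2
  m2 = 0 + 0 ⊢ stopped
LTS(Q): 2 reachable states
  n0 = rec X. a.(0 + 0) + (a.0)\{a} + a.X ⊢ ··a··> n0, ··a··> n1
  n1 = 0 + 0 ⊢ stopped
Run σ = ⟨b⟩ on P: start {m0}
  step 1 (b): {m1}
  ✓ P
Run σ = ⟨b⟩ on Q: start {n0}
  step 1 (b): ∅  — Q cannot continue

b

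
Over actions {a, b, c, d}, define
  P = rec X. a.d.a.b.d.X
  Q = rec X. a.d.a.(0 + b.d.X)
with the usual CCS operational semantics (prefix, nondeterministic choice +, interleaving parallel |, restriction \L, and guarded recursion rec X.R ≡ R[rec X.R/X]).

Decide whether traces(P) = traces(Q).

YES

Reachable graph of P (5 states):
  p0 = rec X. a.d.a.b.d.X :: --a--▸ p1
  p1 = d.a.b.d.(rec X. a.d.a.b.d.X) :: --d--▸ p2
  p2 = a.b.d.(rec X. a.d.a.b.d.X) :: --a--▸ p3
  p3 = b.d.(rec X. a.d.a.b.d.X) :: --b--▸ p4
  p4 = d.(rec X. a.d.a.b.d.X) :: --d--▸ p0
Reachable graph of Q (5 states):
  q0 = rec X. a.d.a.(0 + b.d.X) :: --a--▸ q1
  q1 = d.a.(0 + b.d.(rec X. a.d.a.(0 + b.d.X))) :: --d--▸ q2
  q2 = a.(0 + b.d.(rec X. a.d.a.(0 + b.d.X))) :: --a--▸ q3
  q3 = 0 + b.d.(rec X. a.d.a.(0 + b.d.X)) :: --b--▸ q4
  q4 = d.(rec X. a.d.a.(0 + b.d.X)) :: --d--▸ q0
Bisimilarity quotient blocks:
  B0 = {p0, q0}
  B1 = {p1, q1}
  B2 = {p2, q2}
  B3 = {p3, q3}
  B4 = {p4, q4}
p0 ∈ B0, q0 ∈ B0 → same block
Bisimilar ⇒ trace-equivalent.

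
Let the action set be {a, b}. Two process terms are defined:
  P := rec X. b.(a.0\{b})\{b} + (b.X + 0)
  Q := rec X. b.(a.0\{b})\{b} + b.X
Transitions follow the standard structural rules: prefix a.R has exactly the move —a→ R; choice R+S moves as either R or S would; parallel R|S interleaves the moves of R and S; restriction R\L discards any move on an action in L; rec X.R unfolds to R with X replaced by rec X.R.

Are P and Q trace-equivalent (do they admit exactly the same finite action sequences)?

LTS(P): 3 reachable states
  m0 = rec X. b.(a.0\{b})\{b} + (b.X + 0) | =b=> m0, =b=> m1
  m1 = (a.0\{b})\{b} | =a=> m2
  m2 = 0\{b}\{b} | ∅
LTS(Q): 3 reachable states
  n0 = rec X. b.(a.0\{b})\{b} + b.X | =b=> n0, =b=> n1
  n1 = (a.0\{b})\{b} | =a=> n2
  n2 = 0\{b}\{b} | ∅
Bisimilarity quotient blocks:
  B0 = {m0, n0}
  B1 = {m1, n1}
  B2 = {m2, n2}
m0 ∈ B0, n0 ∈ B0 → same block
Bisimilar ⇒ trace-equivalent.

YES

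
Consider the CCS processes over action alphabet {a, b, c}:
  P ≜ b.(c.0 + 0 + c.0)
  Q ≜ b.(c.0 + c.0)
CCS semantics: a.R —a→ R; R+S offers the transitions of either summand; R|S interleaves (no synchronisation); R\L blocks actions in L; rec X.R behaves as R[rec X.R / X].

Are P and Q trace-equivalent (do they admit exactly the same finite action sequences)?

YES

Reachable graph of P (3 states):
  m0 = b.(c.0 + 0 + c.0) | =b=> m1
  m1 = c.0 + 0 + c.0 | =c=> m2
  m2 = 0 | ·
Reachable graph of Q (3 states):
  n0 = b.(c.0 + c.0) | =b=> n1
  n1 = c.0 + c.0 | =c=> n2
  n2 = 0 | ·
Coarsest stable partition (strong bisimilarity classes):
  B0 = {m0, n0}
  B1 = {m1, n1}
  B2 = {m2, n2}
m0 ∈ B0, n0 ∈ B0 → same block
Bisimilar ⇒ trace-equivalent.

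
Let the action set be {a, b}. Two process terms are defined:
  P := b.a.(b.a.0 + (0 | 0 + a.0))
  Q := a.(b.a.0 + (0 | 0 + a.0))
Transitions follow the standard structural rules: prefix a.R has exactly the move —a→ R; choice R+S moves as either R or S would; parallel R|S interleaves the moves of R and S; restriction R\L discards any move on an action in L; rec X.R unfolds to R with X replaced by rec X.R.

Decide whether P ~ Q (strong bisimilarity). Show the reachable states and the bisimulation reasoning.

P's transition system — 5 states:
  p0 = b.a.(b.a.0 + (0 | 0 + a.0)) → —b→ p1
  p1 = a.(b.a.0 + (0 | 0 + a.0)) → —a→ p2
  p2 = b.a.0 + (0 | 0 + a.0) → —a→ p3, —b→ p4
  p3 = 0 → (no moves)
  p4 = a.0 → —a→ p3
Q's transition system — 4 states:
  q0 = a.(b.a.0 + (0 | 0 + a.0)) → —a→ q1
  q1 = b.a.0 + (0 | 0 + a.0) → —a→ q2, —b→ q3
  q2 = 0 → (no moves)
  q3 = a.0 → —a→ q2
Partition-refinement fixed point:
  B0 = {p0}
  B1 = {p1, q0}
  B2 = {p2, q1}
  B3 = {p3, q2}
  B4 = {p4, q3}
p0 ∈ B0, q0 ∈ B1 → different blocks

not bisimilar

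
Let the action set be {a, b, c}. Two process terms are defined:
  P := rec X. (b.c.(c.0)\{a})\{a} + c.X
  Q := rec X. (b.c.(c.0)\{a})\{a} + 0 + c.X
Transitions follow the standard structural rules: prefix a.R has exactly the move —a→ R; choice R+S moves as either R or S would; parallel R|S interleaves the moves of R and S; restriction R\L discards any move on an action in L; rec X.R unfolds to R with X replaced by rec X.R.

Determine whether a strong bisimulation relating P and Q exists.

LTS(P): 4 reachable states
  m0 = rec X. (b.c.(c.0)\{a})\{a} + c.X ⊢ --b--▸ m1, --c--▸ m0
  m1 = (c.(c.0)\{a})\{a} ⊢ --c--▸ m2
  m2 = (c.0)\{a}\{a} ⊢ --c--▸ m3
  m3 = 0\{a}\{a} ⊢ deadlocked
LTS(Q): 4 reachable states
  n0 = rec X. (b.c.(c.0)\{a})\{a} + 0 + c.X ⊢ --b--▸ n1, --c--▸ n0
  n1 = (c.(c.0)\{a})\{a} ⊢ --c--▸ n2
  n2 = (c.0)\{a}\{a} ⊢ --c--▸ n3
  n3 = 0\{a}\{a} ⊢ deadlocked
Coarsest stable partition (strong bisimilarity classes):
  B0 = {m0, n0}
  B1 = {m1, n1}
  B2 = {m2, n2}
  B3 = {m3, n3}
m0 ∈ B0, n0 ∈ B0 → same block

bisimilar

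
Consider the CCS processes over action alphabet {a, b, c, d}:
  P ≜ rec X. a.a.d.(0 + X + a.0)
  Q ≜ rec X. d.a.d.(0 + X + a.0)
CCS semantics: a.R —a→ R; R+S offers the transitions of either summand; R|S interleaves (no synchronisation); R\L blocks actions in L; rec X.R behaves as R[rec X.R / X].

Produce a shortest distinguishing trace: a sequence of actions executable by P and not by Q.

P's transition system — 5 states:
  u0 = rec X. a.a.d.(0 + X + a.0) :: -a-> u1
  u1 = a.d.(0 + (rec X. a.a.d.(0 + X + a.0)) + a.0) :: -a-> u2
  u2 = d.(0 + (rec X. a.a.d.(0 + X + a.0)) + a.0) :: -d-> u3
  u3 = 0 + (rec X. a.a.d.(0 + X + a.0)) + a.0 :: -a-> u1, -a-> u4
  u4 = 0 :: (no moves)
Q's transition system — 5 states:
  v0 = rec X. d.a.d.(0 + X + a.0) :: -d-> v1
  v1 = a.d.(0 + (rec X. d.a.d.(0 + X + a.0)) + a.0) :: -a-> v2
  v2 = d.(0 + (rec X. d.a.d.(0 + X + a.0)) + a.0) :: -d-> v3
  v3 = 0 + (rec X. d.a.d.(0 + X + a.0)) + a.0 :: -a-> v4, -d-> v1
  v4 = 0 :: (no moves)
Executing a from P (initial set {u0}):
  step 1 (a): {u1}
  — P admits the full trace.
Executing a from Q (initial set {v0}):
  step 1 (a): ∅ (Q stuck)

a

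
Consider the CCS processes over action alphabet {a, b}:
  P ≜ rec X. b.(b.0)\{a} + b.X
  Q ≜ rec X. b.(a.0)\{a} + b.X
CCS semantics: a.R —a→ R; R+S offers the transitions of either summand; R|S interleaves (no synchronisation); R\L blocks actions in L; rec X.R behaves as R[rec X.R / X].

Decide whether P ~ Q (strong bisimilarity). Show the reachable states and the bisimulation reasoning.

not bisimilar

P's transition system — 3 states:
  s0 = rec X. b.(b.0)\{a} + b.X :: --b--▸ s0, --b--▸ s1
  s1 = (b.0)\{a} :: --b--▸ s2
  s2 = 0\{a} :: (no moves)
Q's transition system — 2 states:
  t0 = rec X. b.(a.0)\{a} + b.X :: --b--▸ t0, --b--▸ t1
  t1 = (a.0)\{a} :: (no moves)
Partition-refinement fixed point:
  B0 = {s0}
  B1 = {s1}
  B2 = {s2, t1}
  B3 = {t0}
s0 ∈ B0, t0 ∈ B3 → different blocks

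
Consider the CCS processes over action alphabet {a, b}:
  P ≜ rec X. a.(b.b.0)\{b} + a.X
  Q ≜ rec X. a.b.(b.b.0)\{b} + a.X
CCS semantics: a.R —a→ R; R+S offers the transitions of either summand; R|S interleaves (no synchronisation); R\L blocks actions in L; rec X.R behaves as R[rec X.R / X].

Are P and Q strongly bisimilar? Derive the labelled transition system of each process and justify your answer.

P's transition system — 2 states:
  p0 = rec X. a.(b.b.0)\{b} + a.X has moves --a--▸ p0, --a--▸ p1
  p1 = (b.b.0)\{b} has moves deadlocked
Q's transition system — 3 states:
  q0 = rec X. a.b.(b.b.0)\{b} + a.X has moves --a--▸ q0, --a--▸ q1
  q1 = b.(b.b.0)\{b} has moves --b--▸ q2
  q2 = (b.b.0)\{b} has moves deadlocked
Bisimilarity quotient blocks:
  B0 = {p0}
  B1 = {p1, q2}
  B2 = {q0}
  B3 = {q1}
p0 ∈ B0, q0 ∈ B2 → different blocks

not bisimilar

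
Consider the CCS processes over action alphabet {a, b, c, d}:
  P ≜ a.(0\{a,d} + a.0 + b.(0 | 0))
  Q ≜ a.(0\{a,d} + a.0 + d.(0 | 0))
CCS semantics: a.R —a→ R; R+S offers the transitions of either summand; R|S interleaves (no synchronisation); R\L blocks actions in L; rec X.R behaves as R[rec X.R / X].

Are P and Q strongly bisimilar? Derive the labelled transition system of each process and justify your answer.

not bisimilar

P's transition system — 4 states:
  m0 = a.(0\{a,d} + a.0 + b.(0 | 0)) ⊢ —a→ m1
  m1 = 0\{a,d} + a.0 + b.(0 | 0) ⊢ —a→ m2, —b→ m3
  m2 = 0 ⊢ deadlocked
  m3 = 0 | 0 ⊢ deadlocked
Q's transition system — 4 states:
  n0 = a.(0\{a,d} + a.0 + d.(0 | 0)) ⊢ —a→ n1
  n1 = 0\{a,d} + a.0 + d.(0 | 0) ⊢ —a→ n2, —d→ n3
  n2 = 0 ⊢ deadlocked
  n3 = 0 | 0 ⊢ deadlocked
Bisimilarity quotient blocks:
  B0 = {m0}
  B1 = {m1}
  B2 = {m2, m3, n2, n3}
  B3 = {n0}
  B4 = {n1}
m0 ∈ B0, n0 ∈ B3 → different blocks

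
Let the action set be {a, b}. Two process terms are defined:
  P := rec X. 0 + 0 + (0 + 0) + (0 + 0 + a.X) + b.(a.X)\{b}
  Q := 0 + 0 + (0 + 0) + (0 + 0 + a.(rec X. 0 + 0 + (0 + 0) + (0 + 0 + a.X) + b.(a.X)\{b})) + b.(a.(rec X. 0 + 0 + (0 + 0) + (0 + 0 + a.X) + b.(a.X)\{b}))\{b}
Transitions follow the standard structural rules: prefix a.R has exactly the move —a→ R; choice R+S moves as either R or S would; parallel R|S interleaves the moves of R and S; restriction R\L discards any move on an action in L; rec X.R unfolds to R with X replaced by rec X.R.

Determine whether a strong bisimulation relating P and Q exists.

P ~ Q

P's transition system — 3 states:
  p0 = rec X. 0 + 0 + (0 + 0) + (0 + 0 + a.X) + b.(a.X)\{b} | =a=> p0, =b=> p1
  p1 = (a.(rec X. 0 + 0 + (0 + 0) + (0 + 0 + a.X) + b.(a.X)\{b}))\{b} | =a=> p2
  p2 = (rec X. 0 + 0 + (0 + 0) + (0 + 0 + a.X) + b.(a.X)\{b})\{b} | =a=> p2
Q's transition system — 4 states:
  q0 = 0 + 0 + (0 + 0) + (0 + 0 + a.(rec X. 0 + 0 + (0 + 0) + (0 + 0 + a.X) + b.(a.X)\{b})) + b.(a.(rec X. 0 + 0 + (0 + 0) + (0 + 0 + a.X) + b.(a.X)\{b}))\{b} | =a=> q1, =b=> q2
  q1 = rec X. 0 + 0 + (0 + 0) + (0 + 0 + a.X) + b.(a.X)\{b} | =a=> q1, =b=> q2
  q2 = (a.(rec X. 0 + 0 + (0 + 0) + (0 + 0 + a.X) + b.(a.X)\{b}))\{b} | =a=> q3
  q3 = (rec X. 0 + 0 + (0 + 0) + (0 + 0 + a.X) + b.(a.X)\{b})\{b} | =a=> q3
Bisimilarity quotient blocks:
  B0 = {p0, q0, q1}
  B1 = {p1, p2, q2, q3}
p0 ∈ B0, q0 ∈ B0 → same block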